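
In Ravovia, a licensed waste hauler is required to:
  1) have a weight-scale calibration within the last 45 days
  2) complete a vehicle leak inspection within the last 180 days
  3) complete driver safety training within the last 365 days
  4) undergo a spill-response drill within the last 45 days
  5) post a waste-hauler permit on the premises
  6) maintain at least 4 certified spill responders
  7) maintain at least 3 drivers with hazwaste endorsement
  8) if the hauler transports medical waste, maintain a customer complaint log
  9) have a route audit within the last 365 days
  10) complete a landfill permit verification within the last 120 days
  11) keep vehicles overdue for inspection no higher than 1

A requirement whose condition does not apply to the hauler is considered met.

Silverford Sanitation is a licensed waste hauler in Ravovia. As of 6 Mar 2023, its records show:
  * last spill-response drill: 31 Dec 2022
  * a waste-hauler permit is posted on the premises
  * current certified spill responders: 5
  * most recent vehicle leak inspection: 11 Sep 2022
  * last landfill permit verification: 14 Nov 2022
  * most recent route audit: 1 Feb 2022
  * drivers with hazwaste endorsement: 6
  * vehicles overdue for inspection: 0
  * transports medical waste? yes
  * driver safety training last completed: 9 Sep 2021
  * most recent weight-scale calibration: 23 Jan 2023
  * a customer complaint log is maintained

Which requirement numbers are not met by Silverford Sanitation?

3, 4, 9

1. weight-scale calibration 42 days ago vs limit 45 → met
2. vehicle leak inspection 176 days ago vs limit 180 → met
3. driver safety training 543 days ago vs limit 365 → not met
4. spill-response drill 65 days ago vs limit 45 → not met
5. waste-hauler permit present → met
6. certified spill responders 5 ≥ 4 → met
7. drivers with hazwaste endorsement 6 ≥ 3 → met
8. condition 'transports medical waste' holds; customer complaint log present → met
9. route audit 398 days ago vs limit 365 → not met
10. landfill permit verification 112 days ago vs limit 120 → met
11. vehicles overdue for inspection 0 ≤ 1 → met
Not met: 3, 4, 9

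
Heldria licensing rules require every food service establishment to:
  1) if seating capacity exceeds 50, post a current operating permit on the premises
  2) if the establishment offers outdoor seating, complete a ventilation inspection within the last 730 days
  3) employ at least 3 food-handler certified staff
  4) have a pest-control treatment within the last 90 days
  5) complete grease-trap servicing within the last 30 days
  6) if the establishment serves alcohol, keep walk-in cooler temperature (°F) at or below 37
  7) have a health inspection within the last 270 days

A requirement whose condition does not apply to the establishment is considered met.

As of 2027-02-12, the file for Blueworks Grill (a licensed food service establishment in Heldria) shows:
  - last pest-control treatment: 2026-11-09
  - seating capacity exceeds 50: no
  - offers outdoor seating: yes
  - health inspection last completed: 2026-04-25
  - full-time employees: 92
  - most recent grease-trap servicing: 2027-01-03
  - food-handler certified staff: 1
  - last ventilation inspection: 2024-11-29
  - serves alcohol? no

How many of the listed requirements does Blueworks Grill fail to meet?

5

1. condition 'seating capacity exceeds 50' does not hold → requirement n/a → met
2. condition 'offers outdoor seating' holds; ventilation inspection 805 days ago vs limit 730 → not met
3. food-handler certified staff 1 < 3 → not met
4. pest-control treatment 95 days ago vs limit 90 → not met
5. grease-trap servicing 40 days ago vs limit 30 → not met
6. condition 'serves alcohol' does not hold → requirement n/a → met
7. health inspection 293 days ago vs limit 270 → not met
Not met: 5 of 7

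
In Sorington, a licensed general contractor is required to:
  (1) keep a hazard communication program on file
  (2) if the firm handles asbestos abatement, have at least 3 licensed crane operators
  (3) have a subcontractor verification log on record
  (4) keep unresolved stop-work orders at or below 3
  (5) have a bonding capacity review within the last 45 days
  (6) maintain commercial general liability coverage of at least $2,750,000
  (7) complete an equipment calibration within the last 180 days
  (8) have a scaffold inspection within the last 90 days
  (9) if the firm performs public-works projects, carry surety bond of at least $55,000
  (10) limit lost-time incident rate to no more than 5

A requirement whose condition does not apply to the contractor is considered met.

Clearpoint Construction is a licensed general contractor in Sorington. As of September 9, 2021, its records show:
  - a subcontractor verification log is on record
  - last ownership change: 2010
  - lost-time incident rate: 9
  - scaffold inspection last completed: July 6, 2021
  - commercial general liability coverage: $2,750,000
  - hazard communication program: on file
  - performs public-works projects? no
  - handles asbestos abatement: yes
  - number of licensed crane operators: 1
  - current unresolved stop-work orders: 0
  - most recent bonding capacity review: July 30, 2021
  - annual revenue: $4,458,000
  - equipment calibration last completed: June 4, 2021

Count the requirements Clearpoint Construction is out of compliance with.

2

1. hazard communication program present → met
2. condition 'handles asbestos abatement' holds; licensed crane operators 1 < 3 → not met
3. subcontractor verification log present → met
4. unresolved stop-work orders 0 ≤ 3 → met
5. bonding capacity review 41 days ago vs limit 45 → met
6. commercial general liability coverage $2,750,000 ≥ $2,750,000 → met
7. equipment calibration 97 days ago vs limit 180 → met
8. scaffold inspection 65 days ago vs limit 90 → met
9. condition 'performs public-works projects' does not hold → requirement n/a → met
10. lost-time incident rate 9 > 5 → not met
Not met: 2 of 10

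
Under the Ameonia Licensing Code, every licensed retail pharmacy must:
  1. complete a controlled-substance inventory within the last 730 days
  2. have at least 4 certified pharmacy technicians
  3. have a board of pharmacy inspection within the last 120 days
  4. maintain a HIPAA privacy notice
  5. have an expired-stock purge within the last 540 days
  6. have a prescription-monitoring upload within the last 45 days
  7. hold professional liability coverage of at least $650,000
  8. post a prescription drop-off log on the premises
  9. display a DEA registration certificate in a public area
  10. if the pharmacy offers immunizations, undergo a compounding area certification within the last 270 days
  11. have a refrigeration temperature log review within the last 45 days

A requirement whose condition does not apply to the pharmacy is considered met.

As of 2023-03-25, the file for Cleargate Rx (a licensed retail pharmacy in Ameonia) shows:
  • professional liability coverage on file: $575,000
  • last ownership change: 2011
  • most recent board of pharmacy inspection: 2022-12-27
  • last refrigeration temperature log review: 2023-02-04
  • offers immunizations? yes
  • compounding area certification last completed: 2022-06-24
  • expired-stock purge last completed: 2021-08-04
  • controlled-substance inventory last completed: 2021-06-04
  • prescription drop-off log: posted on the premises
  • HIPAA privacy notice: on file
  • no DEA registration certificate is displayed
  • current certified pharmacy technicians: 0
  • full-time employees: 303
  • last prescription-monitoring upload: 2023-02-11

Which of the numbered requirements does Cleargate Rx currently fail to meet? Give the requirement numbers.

1. controlled-substance inventory 659 days ago vs limit 730 → met
2. certified pharmacy technicians 0 < 4 → not met
3. board of pharmacy inspection 88 days ago vs limit 120 → met
4. HIPAA privacy notice present → met
5. expired-stock purge 598 days ago vs limit 540 → not met
6. prescription-monitoring upload 42 days ago vs limit 45 → met
7. professional liability coverage $575,000 < $650,000 → not met
8. prescription drop-off log present → met
9. DEA registration certificate absent → not met
10. condition 'offers immunizations' holds; compounding area certification 274 days ago vs limit 270 → not met
11. refrigeration temperature log review 49 days ago vs limit 45 → not met
Not met: 2, 5, 7, 9, 10, 11

2, 5, 7, 9, 10, 11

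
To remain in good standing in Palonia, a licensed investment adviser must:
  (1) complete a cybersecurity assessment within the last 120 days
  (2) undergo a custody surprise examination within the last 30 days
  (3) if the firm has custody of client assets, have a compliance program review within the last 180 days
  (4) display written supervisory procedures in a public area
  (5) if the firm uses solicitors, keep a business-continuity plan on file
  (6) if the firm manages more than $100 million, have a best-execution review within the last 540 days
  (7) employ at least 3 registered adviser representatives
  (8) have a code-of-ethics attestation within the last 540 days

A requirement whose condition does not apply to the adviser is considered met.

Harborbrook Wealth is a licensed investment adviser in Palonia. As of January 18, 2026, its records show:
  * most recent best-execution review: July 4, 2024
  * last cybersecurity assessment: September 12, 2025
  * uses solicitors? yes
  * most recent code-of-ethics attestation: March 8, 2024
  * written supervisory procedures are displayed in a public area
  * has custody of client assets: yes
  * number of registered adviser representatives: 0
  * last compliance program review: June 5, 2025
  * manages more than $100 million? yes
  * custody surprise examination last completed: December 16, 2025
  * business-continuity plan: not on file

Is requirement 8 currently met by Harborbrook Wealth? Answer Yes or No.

8. code-of-ethics attestation 681 days ago vs limit 540 → not met

No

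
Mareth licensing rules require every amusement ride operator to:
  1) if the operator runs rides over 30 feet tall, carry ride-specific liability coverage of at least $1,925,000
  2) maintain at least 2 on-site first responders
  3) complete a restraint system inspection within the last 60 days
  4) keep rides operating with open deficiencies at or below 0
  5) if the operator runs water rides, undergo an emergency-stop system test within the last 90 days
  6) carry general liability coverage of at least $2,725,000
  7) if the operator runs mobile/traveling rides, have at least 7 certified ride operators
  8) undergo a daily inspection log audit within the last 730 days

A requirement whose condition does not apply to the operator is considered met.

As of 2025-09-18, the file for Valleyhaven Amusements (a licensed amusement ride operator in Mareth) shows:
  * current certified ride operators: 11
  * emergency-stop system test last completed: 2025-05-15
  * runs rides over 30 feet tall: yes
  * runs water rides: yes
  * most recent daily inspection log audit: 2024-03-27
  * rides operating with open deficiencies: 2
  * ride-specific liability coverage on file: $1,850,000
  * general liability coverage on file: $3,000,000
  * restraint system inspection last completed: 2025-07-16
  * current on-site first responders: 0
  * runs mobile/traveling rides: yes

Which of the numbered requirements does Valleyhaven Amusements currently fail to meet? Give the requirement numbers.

1. condition 'runs rides over 30 feet tall' holds; ride-specific liability coverage $1,850,000 < $1,925,000 → not met
2. on-site first responders 0 < 2 → not met
3. restraint system inspection 64 days ago vs limit 60 → not met
4. rides operating with open deficiencies 2 > 0 → not met
5. condition 'runs water rides' holds; emergency-stop system test 126 days ago vs limit 90 → not met
6. general liability coverage $3,000,000 ≥ $2,725,000 → met
7. condition 'runs mobile/traveling rides' holds; certified ride operators 11 ≥ 7 → met
8. daily inspection log audit 540 days ago vs limit 730 → met
Not met: 1, 2, 3, 4, 5

1, 2, 3, 4, 5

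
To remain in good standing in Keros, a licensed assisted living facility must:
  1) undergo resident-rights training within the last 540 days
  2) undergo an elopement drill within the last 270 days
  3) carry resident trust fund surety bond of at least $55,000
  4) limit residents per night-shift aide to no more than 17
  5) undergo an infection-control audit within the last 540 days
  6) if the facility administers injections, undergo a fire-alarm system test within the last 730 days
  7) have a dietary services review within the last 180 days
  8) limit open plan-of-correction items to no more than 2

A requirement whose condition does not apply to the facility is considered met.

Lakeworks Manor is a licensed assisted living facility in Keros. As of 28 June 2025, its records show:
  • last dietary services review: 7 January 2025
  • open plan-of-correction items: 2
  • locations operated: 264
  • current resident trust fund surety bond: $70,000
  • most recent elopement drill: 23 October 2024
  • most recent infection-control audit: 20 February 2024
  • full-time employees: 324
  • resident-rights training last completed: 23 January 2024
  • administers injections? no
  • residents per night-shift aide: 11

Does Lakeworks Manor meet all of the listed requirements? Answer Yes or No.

Yes

1. resident-rights training 522 days ago vs limit 540 → met
2. elopement drill 248 days ago vs limit 270 → met
3. resident trust fund surety bond $70,000 ≥ $55,000 → met
4. residents per night-shift aide 11 ≤ 17 → met
5. infection-control audit 494 days ago vs limit 540 → met
6. condition 'administers injections' does not hold → requirement n/a → met
7. dietary services review 172 days ago vs limit 180 → met
8. open plan-of-correction items 2 ≤ 2 → met
All met.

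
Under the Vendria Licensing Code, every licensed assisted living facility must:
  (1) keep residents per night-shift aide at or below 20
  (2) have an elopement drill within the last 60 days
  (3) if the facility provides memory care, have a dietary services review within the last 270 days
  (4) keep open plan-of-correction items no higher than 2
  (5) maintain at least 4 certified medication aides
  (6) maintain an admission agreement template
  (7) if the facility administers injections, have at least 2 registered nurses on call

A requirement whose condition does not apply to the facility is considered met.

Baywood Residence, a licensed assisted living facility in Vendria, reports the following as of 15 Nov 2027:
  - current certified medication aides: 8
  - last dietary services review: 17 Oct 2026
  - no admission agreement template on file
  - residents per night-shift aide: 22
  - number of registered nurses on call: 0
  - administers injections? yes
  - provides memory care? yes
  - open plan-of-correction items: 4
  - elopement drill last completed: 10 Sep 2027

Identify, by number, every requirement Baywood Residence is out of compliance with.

1. residents per night-shift aide 22 > 20 → not met
2. elopement drill 66 days ago vs limit 60 → not met
3. condition 'provides memory care' holds; dietary services review 394 days ago vs limit 270 → not met
4. open plan-of-correction items 4 > 2 → not met
5. certified medication aides 8 ≥ 4 → met
6. admission agreement template absent → not met
7. condition 'administers injections' holds; registered nurses on call 0 < 2 → not met
Not met: 1, 2, 3, 4, 6, 7

1, 2, 3, 4, 6, 7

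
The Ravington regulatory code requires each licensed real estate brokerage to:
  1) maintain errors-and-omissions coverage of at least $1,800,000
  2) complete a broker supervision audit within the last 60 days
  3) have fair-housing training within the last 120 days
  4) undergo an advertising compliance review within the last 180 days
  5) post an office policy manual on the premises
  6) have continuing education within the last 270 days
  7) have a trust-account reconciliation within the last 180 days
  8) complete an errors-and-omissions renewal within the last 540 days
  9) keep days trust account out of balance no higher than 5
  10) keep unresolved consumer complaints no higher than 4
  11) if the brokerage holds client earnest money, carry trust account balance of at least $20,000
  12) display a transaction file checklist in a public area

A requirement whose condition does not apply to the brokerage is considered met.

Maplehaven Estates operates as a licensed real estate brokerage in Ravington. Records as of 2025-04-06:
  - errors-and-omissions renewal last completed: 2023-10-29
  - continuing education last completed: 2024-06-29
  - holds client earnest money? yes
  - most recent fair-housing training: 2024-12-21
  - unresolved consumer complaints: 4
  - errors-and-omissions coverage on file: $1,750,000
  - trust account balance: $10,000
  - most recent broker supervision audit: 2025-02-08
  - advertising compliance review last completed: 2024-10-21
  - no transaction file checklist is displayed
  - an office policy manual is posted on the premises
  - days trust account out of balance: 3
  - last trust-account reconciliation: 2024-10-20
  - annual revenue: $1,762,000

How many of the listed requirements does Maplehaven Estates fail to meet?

1. errors-and-omissions coverage $1,750,000 < $1,800,000 → not met
2. broker supervision audit 57 days ago vs limit 60 → met
3. fair-housing training 106 days ago vs limit 120 → met
4. advertising compliance review 167 days ago vs limit 180 → met
5. office policy manual present → met
6. continuing education 281 days ago vs limit 270 → not met
7. trust-account reconciliation 168 days ago vs limit 180 → met
8. errors-and-omissions renewal 525 days ago vs limit 540 → met
9. days trust account out of balance 3 ≤ 5 → met
10. unresolved consumer complaints 4 ≤ 4 → met
11. condition 'holds client earnest money' holds; trust account balance $10,000 < $20,000 → not met
12. transaction file checklist absent → not met
Not met: 4 of 12

4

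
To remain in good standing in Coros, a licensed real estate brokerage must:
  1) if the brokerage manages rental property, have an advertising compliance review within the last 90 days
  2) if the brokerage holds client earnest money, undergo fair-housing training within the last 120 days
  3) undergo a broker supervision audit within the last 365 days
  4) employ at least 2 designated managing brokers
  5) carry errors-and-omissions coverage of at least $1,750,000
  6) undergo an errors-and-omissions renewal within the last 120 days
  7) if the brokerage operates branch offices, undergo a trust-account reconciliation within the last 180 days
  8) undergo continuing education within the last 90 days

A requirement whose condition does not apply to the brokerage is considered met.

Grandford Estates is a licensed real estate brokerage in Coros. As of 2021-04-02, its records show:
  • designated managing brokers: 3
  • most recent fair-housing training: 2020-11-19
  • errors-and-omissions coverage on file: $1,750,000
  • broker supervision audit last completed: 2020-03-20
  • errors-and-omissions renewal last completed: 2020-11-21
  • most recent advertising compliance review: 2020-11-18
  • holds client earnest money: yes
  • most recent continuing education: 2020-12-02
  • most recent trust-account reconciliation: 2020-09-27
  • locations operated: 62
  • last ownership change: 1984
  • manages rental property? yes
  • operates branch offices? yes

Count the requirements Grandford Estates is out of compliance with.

1. condition 'manages rental property' holds; advertising compliance review 135 days ago vs limit 90 → not met
2. condition 'holds client earnest money' holds; fair-housing training 134 days ago vs limit 120 → not met
3. broker supervision audit 378 days ago vs limit 365 → not met
4. designated managing brokers 3 ≥ 2 → met
5. errors-and-omissions coverage $1,750,000 ≥ $1,750,000 → met
6. errors-and-omissions renewal 132 days ago vs limit 120 → not met
7. condition 'operates branch offices' holds; trust-account reconciliation 187 days ago vs limit 180 → not met
8. continuing education 121 days ago vs limit 90 → not met
Not met: 6 of 8

6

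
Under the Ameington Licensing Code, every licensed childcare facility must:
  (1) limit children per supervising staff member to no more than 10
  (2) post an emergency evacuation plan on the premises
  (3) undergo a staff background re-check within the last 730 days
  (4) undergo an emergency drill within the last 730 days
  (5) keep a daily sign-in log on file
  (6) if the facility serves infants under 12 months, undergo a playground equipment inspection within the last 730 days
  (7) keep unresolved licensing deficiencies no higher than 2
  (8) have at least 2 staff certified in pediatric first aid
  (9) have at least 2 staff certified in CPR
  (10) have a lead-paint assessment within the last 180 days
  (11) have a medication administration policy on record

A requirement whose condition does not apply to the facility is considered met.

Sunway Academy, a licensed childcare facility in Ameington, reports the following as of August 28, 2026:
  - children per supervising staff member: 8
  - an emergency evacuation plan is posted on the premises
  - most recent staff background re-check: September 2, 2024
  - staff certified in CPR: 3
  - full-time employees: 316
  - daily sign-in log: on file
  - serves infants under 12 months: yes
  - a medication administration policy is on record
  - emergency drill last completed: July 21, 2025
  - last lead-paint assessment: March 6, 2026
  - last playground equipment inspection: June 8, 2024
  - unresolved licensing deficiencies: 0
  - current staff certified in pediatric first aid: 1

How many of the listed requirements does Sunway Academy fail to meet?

1. children per supervising staff member 8 ≤ 10 → met
2. emergency evacuation plan present → met
3. staff background re-check 725 days ago vs limit 730 → met
4. emergency drill 403 days ago vs limit 730 → met
5. daily sign-in log present → met
6. condition 'serves infants under 12 months' holds; playground equipment inspection 811 days ago vs limit 730 → not met
7. unresolved licensing deficiencies 0 ≤ 2 → met
8. staff certified in pediatric first aid 1 < 2 → not met
9. staff certified in CPR 3 ≥ 2 → met
10. lead-paint assessment 175 days ago vs limit 180 → met
11. medication administration policy present → met
Not met: 2 of 11

2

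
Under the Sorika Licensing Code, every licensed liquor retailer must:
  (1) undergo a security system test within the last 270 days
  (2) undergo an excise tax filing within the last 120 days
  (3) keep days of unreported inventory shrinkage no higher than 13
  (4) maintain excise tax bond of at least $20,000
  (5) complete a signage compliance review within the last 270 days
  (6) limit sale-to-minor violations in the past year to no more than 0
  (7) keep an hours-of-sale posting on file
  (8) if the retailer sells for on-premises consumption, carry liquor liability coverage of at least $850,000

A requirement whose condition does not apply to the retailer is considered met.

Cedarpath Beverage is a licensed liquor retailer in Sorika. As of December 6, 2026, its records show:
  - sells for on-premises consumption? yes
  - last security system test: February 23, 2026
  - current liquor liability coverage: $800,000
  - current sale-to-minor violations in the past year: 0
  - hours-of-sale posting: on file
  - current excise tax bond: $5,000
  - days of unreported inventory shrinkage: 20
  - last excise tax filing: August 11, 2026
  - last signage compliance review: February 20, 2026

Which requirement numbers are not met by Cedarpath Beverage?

1. security system test 286 days ago vs limit 270 → not met
2. excise tax filing 117 days ago vs limit 120 → met
3. days of unreported inventory shrinkage 20 > 13 → not met
4. excise tax bond $5,000 < $20,000 → not met
5. signage compliance review 289 days ago vs limit 270 → not met
6. sale-to-minor violations in the past year 0 ≤ 0 → met
7. hours-of-sale posting present → met
8. condition 'sells for on-premises consumption' holds; liquor liability coverage $800,000 < $850,000 → not met
Not met: 1, 3, 4, 5, 8

1, 3, 4, 5, 8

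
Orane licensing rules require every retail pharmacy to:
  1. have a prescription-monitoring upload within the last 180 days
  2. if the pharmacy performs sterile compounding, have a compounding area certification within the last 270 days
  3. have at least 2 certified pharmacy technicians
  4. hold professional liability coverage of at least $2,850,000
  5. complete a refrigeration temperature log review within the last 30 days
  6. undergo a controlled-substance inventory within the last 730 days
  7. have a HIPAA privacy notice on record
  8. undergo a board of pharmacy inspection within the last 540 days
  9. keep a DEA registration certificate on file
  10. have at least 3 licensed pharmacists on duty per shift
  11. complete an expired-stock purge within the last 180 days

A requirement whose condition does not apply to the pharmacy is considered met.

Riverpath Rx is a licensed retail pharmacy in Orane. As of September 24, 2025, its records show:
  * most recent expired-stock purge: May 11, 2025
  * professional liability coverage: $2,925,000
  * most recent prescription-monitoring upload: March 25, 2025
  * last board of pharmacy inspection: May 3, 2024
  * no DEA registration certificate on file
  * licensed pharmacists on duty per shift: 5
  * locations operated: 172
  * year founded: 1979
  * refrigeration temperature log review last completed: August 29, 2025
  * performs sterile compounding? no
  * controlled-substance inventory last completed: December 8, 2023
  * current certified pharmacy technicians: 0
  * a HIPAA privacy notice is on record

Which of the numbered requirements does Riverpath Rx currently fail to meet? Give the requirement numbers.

1, 3, 9

1. prescription-monitoring upload 183 days ago vs limit 180 → not met
2. condition 'performs sterile compounding' does not hold → requirement n/a → met
3. certified pharmacy technicians 0 < 2 → not met
4. professional liability coverage $2,925,000 ≥ $2,850,000 → met
5. refrigeration temperature log review 26 days ago vs limit 30 → met
6. controlled-substance inventory 656 days ago vs limit 730 → met
7. HIPAA privacy notice present → met
8. board of pharmacy inspection 509 days ago vs limit 540 → met
9. DEA registration certificate absent → not met
10. licensed pharmacists on duty per shift 5 ≥ 3 → met
11. expired-stock purge 136 days ago vs limit 180 → met
Not met: 1, 3, 9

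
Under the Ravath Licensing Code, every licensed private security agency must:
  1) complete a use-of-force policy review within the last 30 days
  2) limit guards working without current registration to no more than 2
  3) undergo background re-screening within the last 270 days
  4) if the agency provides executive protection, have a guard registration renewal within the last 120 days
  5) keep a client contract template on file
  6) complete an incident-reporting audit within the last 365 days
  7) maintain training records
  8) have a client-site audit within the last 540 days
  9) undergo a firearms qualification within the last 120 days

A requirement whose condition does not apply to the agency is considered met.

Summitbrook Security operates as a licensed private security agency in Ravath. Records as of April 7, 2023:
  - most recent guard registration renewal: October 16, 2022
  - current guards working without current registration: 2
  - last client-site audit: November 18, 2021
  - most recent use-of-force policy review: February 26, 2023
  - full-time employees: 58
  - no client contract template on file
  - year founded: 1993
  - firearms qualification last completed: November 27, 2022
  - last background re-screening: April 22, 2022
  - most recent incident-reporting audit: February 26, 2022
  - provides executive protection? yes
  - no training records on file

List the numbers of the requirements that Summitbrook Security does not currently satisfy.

1, 3, 4, 5, 6, 7, 9

1. use-of-force policy review 40 days ago vs limit 30 → not met
2. guards working without current registration 2 ≤ 2 → met
3. background re-screening 350 days ago vs limit 270 → not met
4. condition 'provides executive protection' holds; guard registration renewal 173 days ago vs limit 120 → not met
5. client contract template absent → not met
6. incident-reporting audit 405 days ago vs limit 365 → not met
7. training records absent → not met
8. client-site audit 505 days ago vs limit 540 → met
9. firearms qualification 131 days ago vs limit 120 → not met
Not met: 1, 3, 4, 5, 6, 7, 9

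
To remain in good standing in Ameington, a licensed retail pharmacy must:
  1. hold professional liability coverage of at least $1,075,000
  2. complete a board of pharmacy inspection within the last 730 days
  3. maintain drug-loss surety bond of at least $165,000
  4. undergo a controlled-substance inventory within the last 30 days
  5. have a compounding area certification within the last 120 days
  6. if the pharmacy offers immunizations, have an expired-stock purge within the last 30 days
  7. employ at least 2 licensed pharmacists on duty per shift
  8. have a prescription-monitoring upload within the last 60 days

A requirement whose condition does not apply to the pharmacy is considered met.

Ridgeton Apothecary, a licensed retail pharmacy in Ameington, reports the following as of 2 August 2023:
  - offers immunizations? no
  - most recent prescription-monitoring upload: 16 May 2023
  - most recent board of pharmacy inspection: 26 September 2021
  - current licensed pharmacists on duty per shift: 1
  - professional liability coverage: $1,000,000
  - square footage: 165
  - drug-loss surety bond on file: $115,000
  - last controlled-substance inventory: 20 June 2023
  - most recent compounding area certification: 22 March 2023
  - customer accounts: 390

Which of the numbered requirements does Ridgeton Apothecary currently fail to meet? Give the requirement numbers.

1. professional liability coverage $1,000,000 < $1,075,000 → not met
2. board of pharmacy inspection 675 days ago vs limit 730 → met
3. drug-loss surety bond $115,000 < $165,000 → not met
4. controlled-substance inventory 43 days ago vs limit 30 → not met
5. compounding area certification 133 days ago vs limit 120 → not met
6. condition 'offers immunizations' does not hold → requirement n/a → met
7. licensed pharmacists on duty per shift 1 < 2 → not met
8. prescription-monitoring upload 78 days ago vs limit 60 → not met
Not met: 1, 3, 4, 5, 7, 8

1, 3, 4, 5, 7, 8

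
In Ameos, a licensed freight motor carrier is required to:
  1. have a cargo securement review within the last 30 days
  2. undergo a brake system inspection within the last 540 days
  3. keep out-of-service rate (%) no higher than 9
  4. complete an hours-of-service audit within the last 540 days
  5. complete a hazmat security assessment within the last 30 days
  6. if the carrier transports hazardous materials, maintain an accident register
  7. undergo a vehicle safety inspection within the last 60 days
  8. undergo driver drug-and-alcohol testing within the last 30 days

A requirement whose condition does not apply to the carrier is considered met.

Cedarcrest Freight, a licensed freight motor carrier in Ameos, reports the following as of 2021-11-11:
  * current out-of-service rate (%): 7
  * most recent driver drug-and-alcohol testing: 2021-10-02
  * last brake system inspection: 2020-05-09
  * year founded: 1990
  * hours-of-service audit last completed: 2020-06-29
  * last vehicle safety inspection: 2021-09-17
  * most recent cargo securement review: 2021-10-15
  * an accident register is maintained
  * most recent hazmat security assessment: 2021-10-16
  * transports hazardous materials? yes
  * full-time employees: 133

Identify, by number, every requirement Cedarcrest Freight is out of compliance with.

1. cargo securement review 27 days ago vs limit 30 → met
2. brake system inspection 551 days ago vs limit 540 → not met
3. out-of-service rate (%) 7 ≤ 9 → met
4. hours-of-service audit 500 days ago vs limit 540 → met
5. hazmat security assessment 26 days ago vs limit 30 → met
6. condition 'transports hazardous materials' holds; accident register present → met
7. vehicle safety inspection 55 days ago vs limit 60 → met
8. driver drug-and-alcohol testing 40 days ago vs limit 30 → not met
Not met: 2, 8

2, 8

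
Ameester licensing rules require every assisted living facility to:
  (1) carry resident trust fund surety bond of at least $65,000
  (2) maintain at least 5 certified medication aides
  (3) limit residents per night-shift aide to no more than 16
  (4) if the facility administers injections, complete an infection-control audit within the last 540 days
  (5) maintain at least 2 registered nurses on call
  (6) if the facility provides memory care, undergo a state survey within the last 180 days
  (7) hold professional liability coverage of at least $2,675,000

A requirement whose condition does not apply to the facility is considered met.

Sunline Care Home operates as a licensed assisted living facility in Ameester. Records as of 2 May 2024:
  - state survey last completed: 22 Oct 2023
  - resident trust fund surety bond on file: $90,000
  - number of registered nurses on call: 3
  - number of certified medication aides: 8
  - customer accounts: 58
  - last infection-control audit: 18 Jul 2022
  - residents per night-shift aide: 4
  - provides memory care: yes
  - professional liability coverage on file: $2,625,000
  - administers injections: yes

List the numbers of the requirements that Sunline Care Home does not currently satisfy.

1. resident trust fund surety bond $90,000 ≥ $65,000 → met
2. certified medication aides 8 ≥ 5 → met
3. residents per night-shift aide 4 ≤ 16 → met
4. condition 'administers injections' holds; infection-control audit 654 days ago vs limit 540 → not met
5. registered nurses on call 3 ≥ 2 → met
6. condition 'provides memory care' holds; state survey 193 days ago vs limit 180 → not met
7. professional liability coverage $2,625,000 < $2,675,000 → not met
Not met: 4, 6, 7

4, 6, 7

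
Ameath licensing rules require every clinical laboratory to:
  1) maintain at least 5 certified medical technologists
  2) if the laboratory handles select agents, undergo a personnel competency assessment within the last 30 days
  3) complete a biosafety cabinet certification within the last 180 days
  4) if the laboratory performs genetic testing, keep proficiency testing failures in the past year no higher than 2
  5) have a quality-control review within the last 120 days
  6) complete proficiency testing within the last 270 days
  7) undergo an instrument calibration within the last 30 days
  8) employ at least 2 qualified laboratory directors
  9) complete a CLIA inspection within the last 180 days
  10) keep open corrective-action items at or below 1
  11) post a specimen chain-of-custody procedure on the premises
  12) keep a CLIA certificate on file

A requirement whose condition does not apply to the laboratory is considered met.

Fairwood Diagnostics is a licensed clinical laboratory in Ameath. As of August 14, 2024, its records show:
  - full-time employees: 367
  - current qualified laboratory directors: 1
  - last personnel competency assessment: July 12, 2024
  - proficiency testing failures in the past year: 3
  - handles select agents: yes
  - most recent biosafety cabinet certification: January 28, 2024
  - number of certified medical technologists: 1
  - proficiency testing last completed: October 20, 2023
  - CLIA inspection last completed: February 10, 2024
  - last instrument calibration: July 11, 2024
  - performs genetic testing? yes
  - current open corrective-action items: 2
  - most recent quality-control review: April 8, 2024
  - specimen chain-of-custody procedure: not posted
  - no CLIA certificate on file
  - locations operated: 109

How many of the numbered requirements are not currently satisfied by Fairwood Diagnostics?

12

1. certified medical technologists 1 < 5 → not met
2. condition 'handles select agents' holds; personnel competency assessment 33 days ago vs limit 30 → not met
3. biosafety cabinet certification 199 days ago vs limit 180 → not met
4. condition 'performs genetic testing' holds; proficiency testing failures in the past year 3 > 2 → not met
5. quality-control review 128 days ago vs limit 120 → not met
6. proficiency testing 299 days ago vs limit 270 → not met
7. instrument calibration 34 days ago vs limit 30 → not met
8. qualified laboratory directors 1 < 2 → not met
9. CLIA inspection 186 days ago vs limit 180 → not met
10. open corrective-action items 2 > 1 → not met
11. specimen chain-of-custody procedure absent → not met
12. CLIA certificate absent → not met
Not met: 12 of 12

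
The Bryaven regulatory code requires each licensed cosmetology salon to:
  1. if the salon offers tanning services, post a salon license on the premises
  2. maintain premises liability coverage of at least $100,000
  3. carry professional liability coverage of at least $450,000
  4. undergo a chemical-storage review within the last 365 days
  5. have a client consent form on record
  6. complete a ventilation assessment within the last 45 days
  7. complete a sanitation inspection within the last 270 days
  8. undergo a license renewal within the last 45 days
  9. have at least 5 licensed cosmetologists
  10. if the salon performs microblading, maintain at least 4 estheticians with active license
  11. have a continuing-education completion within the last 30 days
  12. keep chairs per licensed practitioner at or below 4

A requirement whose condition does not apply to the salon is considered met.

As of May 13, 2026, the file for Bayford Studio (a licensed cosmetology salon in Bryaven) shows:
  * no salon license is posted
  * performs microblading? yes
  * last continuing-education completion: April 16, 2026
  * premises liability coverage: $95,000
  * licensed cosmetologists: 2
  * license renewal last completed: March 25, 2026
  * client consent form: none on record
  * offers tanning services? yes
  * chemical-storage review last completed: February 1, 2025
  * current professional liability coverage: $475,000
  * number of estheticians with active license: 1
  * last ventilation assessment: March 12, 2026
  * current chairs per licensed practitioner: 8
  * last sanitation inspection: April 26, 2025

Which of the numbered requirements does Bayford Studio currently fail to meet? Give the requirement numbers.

1. condition 'offers tanning services' holds; salon license absent → not met
2. premises liability coverage $95,000 < $100,000 → not met
3. professional liability coverage $475,000 ≥ $450,000 → met
4. chemical-storage review 466 days ago vs limit 365 → not met
5. client consent form absent → not met
6. ventilation assessment 62 days ago vs limit 45 → not met
7. sanitation inspection 382 days ago vs limit 270 → not met
8. license renewal 49 days ago vs limit 45 → not met
9. licensed cosmetologists 2 < 5 → not met
10. condition 'performs microblading' holds; estheticians with active license 1 < 4 → not met
11. continuing-education completion 27 days ago vs limit 30 → met
12. chairs per licensed practitioner 8 > 4 → not met
Not met: 1, 2, 4, 5, 6, 7, 8, 9, 10, 12

1, 2, 4, 5, 6, 7, 8, 9, 10, 12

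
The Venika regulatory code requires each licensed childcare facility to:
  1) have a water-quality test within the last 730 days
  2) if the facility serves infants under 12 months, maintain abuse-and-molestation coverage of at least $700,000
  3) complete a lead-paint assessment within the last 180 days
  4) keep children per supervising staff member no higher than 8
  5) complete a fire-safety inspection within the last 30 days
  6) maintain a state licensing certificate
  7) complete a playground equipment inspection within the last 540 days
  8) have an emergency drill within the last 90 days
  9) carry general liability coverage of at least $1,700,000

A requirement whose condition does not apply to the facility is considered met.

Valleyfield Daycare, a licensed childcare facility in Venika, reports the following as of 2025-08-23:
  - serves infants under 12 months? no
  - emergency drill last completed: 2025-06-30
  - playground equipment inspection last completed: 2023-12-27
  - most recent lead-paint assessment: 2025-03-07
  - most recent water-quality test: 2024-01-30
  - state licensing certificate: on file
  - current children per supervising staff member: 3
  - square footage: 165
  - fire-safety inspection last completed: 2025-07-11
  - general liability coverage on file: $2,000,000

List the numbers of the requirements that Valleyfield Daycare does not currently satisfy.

1. water-quality test 571 days ago vs limit 730 → met
2. condition 'serves infants under 12 months' does not hold → requirement n/a → met
3. lead-paint assessment 169 days ago vs limit 180 → met
4. children per supervising staff member 3 ≤ 8 → met
5. fire-safety inspection 43 days ago vs limit 30 → not met
6. state licensing certificate present → met
7. playground equipment inspection 605 days ago vs limit 540 → not met
8. emergency drill 54 days ago vs limit 90 → met
9. general liability coverage $2,000,000 ≥ $1,700,000 → met
Not met: 5, 7

5, 7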